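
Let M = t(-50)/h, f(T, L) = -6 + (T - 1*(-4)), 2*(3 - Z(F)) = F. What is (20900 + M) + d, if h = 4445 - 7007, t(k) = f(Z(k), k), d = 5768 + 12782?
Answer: 50535437/1281 ≈ 39450.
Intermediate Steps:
d = 18550
Z(F) = 3 - F/2
f(T, L) = -2 + T (f(T, L) = -6 + (T + 4) = -6 + (4 + T) = -2 + T)
t(k) = 1 - k/2 (t(k) = -2 + (3 - k/2) = 1 - k/2)
h = -2562
M = -13/1281 (M = (1 - ½*(-50))/(-2562) = (1 + 25)*(-1/2562) = 26*(-1/2562) = -13/1281 ≈ -0.010148)
(20900 + M) + d = (20900 - 13/1281) + 18550 = 26772887/1281 + 18550 = 50535437/1281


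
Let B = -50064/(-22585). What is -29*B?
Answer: -1451856/22585 ≈ -64.284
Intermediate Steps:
B = 50064/22585 (B = -50064*(-1/22585) = 50064/22585 ≈ 2.2167)
-29*B = -29*50064/22585 = -1451856/22585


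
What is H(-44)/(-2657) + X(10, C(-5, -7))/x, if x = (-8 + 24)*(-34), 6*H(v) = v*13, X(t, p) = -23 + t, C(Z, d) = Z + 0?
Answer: 259207/4336224 ≈ 0.059777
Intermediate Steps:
C(Z, d) = Z
H(v) = 13*v/6 (H(v) = (v*13)/6 = (13*v)/6 = 13*v/6)
x = -544 (x = 16*(-34) = -544)
H(-44)/(-2657) + X(10, C(-5, -7))/x = ((13/6)*(-44))/(-2657) + (-23 + 10)/(-544) = -286/3*(-1/2657) - 13*(-1/544) = 286/7971 + 13/544 = 259207/4336224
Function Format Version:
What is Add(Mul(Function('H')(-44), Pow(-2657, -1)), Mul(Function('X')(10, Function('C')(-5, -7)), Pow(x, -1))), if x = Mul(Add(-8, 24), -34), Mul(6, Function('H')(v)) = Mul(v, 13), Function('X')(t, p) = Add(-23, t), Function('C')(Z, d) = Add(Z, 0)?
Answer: Rational(259207, 4336224) ≈ 0.059777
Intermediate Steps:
Function('C')(Z, d) = Z
Function('H')(v) = Mul(Rational(13, 6), v) (Function('H')(v) = Mul(Rational(1, 6), Mul(v, 13)) = Mul(Rational(1, 6), Mul(13, v)) = Mul(Rational(13, 6), v))
x = -544 (x = Mul(16, -34) = -544)
Add(Mul(Function('H')(-44), Pow(-2657, -1)), Mul(Function('X')(10, Function('C')(-5, -7)), Pow(x, -1))) = Add(Mul(Mul(Rational(13, 6), -44), Pow(-2657, -1)), Mul(Add(-23, 10), Pow(-544, -1))) = Add(Mul(Rational(-286, 3), Rational(-1, 2657)), Mul(-13, Rational(-1, 544))) = Add(Rational(286, 7971), Rational(13, 544)) = Rational(259207, 4336224)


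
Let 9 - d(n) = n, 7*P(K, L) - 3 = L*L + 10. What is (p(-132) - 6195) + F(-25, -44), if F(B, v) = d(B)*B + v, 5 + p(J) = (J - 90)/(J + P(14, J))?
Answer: -16734968/2359 ≈ -7094.1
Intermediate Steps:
P(K, L) = 13/7 + L**2/7 (P(K, L) = 3/7 + (L*L + 10)/7 = 3/7 + (L**2 + 10)/7 = 3/7 + (10 + L**2)/7 = 3/7 + (10/7 + L**2/7) = 13/7 + L**2/7)
p(J) = -5 + (-90 + J)/(13/7 + J + J**2/7) (p(J) = -5 + (J - 90)/(J + (13/7 + J**2/7)) = -5 + (-90 + J)/(13/7 + J + J**2/7))
d(n) = 9 - n
F(B, v) = v + B*(9 - B) (F(B, v) = (9 - B)*B + v = B*(9 - B) + v = v + B*(9 - B))
(p(-132) - 6195) + F(-25, -44) = ((-695 - 28*(-132) - 5*(-132)**2)/(13 + (-132)**2 + 7*(-132)) - 6195) + (-44 - 1*(-25)*(-9 - 25)) = ((-695 + 3696 - 5*17424)/(13 + 17424 - 924) - 6195) + (-44 - 1*(-25)*(-34)) = ((-695 + 3696 - 87120)/16513 - 6195) + (-44 - 850) = ((1/16513)*(-84119) - 6195) - 894 = (-12017/2359 - 6195) - 894 = -14626022/2359 - 894 = -16734968/2359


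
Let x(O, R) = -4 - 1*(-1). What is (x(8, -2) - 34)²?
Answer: 1369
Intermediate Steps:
x(O, R) = -3 (x(O, R) = -4 + 1 = -3)
(x(8, -2) - 34)² = (-3 - 34)² = (-37)² = 1369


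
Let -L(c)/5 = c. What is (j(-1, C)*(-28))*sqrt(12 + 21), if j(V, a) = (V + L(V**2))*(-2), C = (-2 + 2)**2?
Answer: -336*sqrt(33) ≈ -1930.2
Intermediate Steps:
C = 0 (C = 0**2 = 0)
L(c) = -5*c
j(V, a) = -2*V + 10*V**2 (j(V, a) = (V - 5*V**2)*(-2) = -2*V + 10*V**2)
(j(-1, C)*(-28))*sqrt(12 + 21) = ((2*(-1)*(-1 + 5*(-1)))*(-28))*sqrt(12 + 21) = ((2*(-1)*(-1 - 5))*(-28))*sqrt(33) = ((2*(-1)*(-6))*(-28))*sqrt(33) = (12*(-28))*sqrt(33) = -336*sqrt(33)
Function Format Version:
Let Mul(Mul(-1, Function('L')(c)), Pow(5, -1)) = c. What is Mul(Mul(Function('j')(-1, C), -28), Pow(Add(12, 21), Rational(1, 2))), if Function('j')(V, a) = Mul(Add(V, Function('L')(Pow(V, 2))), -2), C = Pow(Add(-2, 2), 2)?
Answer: Mul(-336, Pow(33, Rational(1, 2))) ≈ -1930.2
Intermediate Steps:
C = 0 (C = Pow(0, 2) = 0)
Function('L')(c) = Mul(-5, c)
Function('j')(V, a) = Add(Mul(-2, V), Mul(10, Pow(V, 2))) (Function('j')(V, a) = Mul(Add(V, Mul(-5, Pow(V, 2))), -2) = Add(Mul(-2, V), Mul(10, Pow(V, 2))))
Mul(Mul(Function('j')(-1, C), -28), Pow(Add(12, 21), Rational(1, 2))) = Mul(Mul(Mul(2, -1, Add(-1, Mul(5, -1))), -28), Pow(Add(12, 21), Rational(1, 2))) = Mul(Mul(Mul(2, -1, Add(-1, -5)), -28), Pow(33, Rational(1, 2))) = Mul(Mul(Mul(2, -1, -6), -28), Pow(33, Rational(1, 2))) = Mul(Mul(12, -28), Pow(33, Rational(1, 2))) = Mul(-336, Pow(33, Rational(1, 2)))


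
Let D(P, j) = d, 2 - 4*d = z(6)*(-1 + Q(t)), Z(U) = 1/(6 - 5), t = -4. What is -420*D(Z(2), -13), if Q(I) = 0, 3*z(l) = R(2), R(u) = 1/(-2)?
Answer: -385/2 ≈ -192.50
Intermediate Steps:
Z(U) = 1 (Z(U) = 1/1 = 1)
R(u) = -½
z(l) = -⅙ (z(l) = (⅓)*(-½) = -⅙)
d = 11/24 (d = ½ - (-1)*(-1 + 0)/24 = ½ - (-1)*(-1)/24 = ½ - ¼*⅙ = ½ - 1/24 = 11/24 ≈ 0.45833)
D(P, j) = 11/24
-420*D(Z(2), -13) = -420*11/24 = -385/2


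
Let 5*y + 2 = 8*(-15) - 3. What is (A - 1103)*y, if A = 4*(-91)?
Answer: 36675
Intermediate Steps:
y = -25 (y = -⅖ + (8*(-15) - 3)/5 = -⅖ + (-120 - 3)/5 = -⅖ + (⅕)*(-123) = -⅖ - 123/5 = -25)
A = -364
(A - 1103)*y = (-364 - 1103)*(-25) = -1467*(-25) = 36675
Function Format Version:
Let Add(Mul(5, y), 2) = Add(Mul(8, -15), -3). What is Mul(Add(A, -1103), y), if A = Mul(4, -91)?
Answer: 36675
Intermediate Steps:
y = -25 (y = Add(Rational(-2, 5), Mul(Rational(1, 5), Add(Mul(8, -15), -3))) = Add(Rational(-2, 5), Mul(Rational(1, 5), Add(-120, -3))) = Add(Rational(-2, 5), Mul(Rational(1, 5), -123)) = Add(Rational(-2, 5), Rational(-123, 5)) = -25)
A = -364
Mul(Add(A, -1103), y) = Mul(Add(-364, -1103), -25) = Mul(-1467, -25) = 36675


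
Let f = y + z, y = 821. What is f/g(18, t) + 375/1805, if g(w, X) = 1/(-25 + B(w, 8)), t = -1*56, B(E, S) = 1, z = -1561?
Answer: 6411435/361 ≈ 17760.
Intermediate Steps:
t = -56
f = -740 (f = 821 - 1561 = -740)
g(w, X) = -1/24 (g(w, X) = 1/(-25 + 1) = 1/(-24) = -1/24)
f/g(18, t) + 375/1805 = -740/(-1/24) + 375/1805 = -740*(-24) + 375*(1/1805) = 17760 + 75/361 = 6411435/361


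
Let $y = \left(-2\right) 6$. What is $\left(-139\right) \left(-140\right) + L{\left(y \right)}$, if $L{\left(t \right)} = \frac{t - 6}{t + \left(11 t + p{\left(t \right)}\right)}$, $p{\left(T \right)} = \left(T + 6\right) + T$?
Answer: $\frac{175141}{9} \approx 19460.0$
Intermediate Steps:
$y = -12$
$p{\left(T \right)} = 6 + 2 T$ ($p{\left(T \right)} = \left(6 + T\right) + T = 6 + 2 T$)
$L{\left(t \right)} = \frac{-6 + t}{6 + 14 t}$ ($L{\left(t \right)} = \frac{t - 6}{t + \left(11 t + \left(6 + 2 t\right)\right)} = \frac{-6 + t}{t + \left(6 + 13 t\right)} = \frac{-6 + t}{6 + 14 t}$)
$\left(-139\right) \left(-140\right) + L{\left(y \right)} = \left(-139\right) \left(-140\right) + \frac{-6 - 12}{2 \left(3 + 7 \left(-12\right)\right)} = 19460 + \frac{1}{2} \frac{1}{3 - 84} \left(-18\right) = 19460 + \frac{1}{2} \frac{1}{-81} \left(-18\right) = 19460 + \frac{1}{2} \left(- \frac{1}{81}\right) \left(-18\right) = 19460 + \frac{1}{9} = \frac{175141}{9}$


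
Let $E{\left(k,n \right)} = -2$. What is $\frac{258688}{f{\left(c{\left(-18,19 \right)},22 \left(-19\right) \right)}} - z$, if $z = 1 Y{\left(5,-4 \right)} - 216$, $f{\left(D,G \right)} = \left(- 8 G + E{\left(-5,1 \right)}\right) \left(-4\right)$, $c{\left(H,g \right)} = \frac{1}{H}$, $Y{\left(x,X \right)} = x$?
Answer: $\frac{320245}{1671} \approx 191.65$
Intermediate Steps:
$f{\left(D,G \right)} = 8 + 32 G$ ($f{\left(D,G \right)} = \left(- 8 G - 2\right) \left(-4\right) = \left(-2 - 8 G\right) \left(-4\right) = 8 + 32 G$)
$z = -211$ ($z = 1 \cdot 5 - 216 = 5 - 216 = -211$)
$\frac{258688}{f{\left(c{\left(-18,19 \right)},22 \left(-19\right) \right)}} - z = \frac{258688}{8 + 32 \cdot 22 \left(-19\right)} - -211 = \frac{258688}{8 + 32 \left(-418\right)} + 211 = \frac{258688}{8 - 13376} + 211 = \frac{258688}{-13368} + 211 = 258688 \left(- \frac{1}{13368}\right) + 211 = - \frac{32336}{1671} + 211 = \frac{320245}{1671}$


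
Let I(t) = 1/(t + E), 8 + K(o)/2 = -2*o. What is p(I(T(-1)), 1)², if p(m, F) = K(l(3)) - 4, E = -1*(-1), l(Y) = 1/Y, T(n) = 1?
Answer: 4096/9 ≈ 455.11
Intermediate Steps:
l(Y) = 1/Y
K(o) = -16 - 4*o (K(o) = -16 + 2*(-2*o) = -16 - 4*o)
E = 1
I(t) = 1/(1 + t) (I(t) = 1/(t + 1) = 1/(1 + t))
p(m, F) = -64/3 (p(m, F) = (-16 - 4/3) - 4 = -52/3 - 4 = -64/3)
p(I(T(-1)), 1)² = (-64/3)² = 4096/9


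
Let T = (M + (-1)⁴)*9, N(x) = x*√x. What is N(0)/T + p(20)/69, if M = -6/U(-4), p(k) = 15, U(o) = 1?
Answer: 5/23 ≈ 0.21739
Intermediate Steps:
M = -6 (M = -6/1 = -6*1 = -6)
N(x) = x^(3/2)
T = -45 (T = (-6 + (-1)⁴)*9 = (-6 + 1)*9 = -5*9 = -45)
N(0)/T + p(20)/69 = 0^(3/2)/(-45) + 15/69 = 0*(-1/45) + 15*(1/69) = 0 + 5/23 = 5/23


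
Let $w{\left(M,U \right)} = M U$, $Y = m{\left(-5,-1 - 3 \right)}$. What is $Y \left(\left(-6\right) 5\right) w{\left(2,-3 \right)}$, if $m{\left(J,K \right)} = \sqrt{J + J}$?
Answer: $180 i \sqrt{10} \approx 569.21 i$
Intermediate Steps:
$m{\left(J,K \right)} = \sqrt{2} \sqrt{J}$ ($m{\left(J,K \right)} = \sqrt{2 J} = \sqrt{2} \sqrt{J}$)
$Y = i \sqrt{10}$ ($Y = \sqrt{2} \sqrt{-5} = \sqrt{2} i \sqrt{5} = i \sqrt{10} \approx 3.1623 i$)
$Y \left(\left(-6\right) 5\right) w{\left(2,-3 \right)} = i \sqrt{10} \left(\left(-6\right) 5\right) 2 \left(-3\right) = i \sqrt{10} \left(-30\right) \left(-6\right) = - 30 i \sqrt{10} \left(-6\right) = 180 i \sqrt{10}$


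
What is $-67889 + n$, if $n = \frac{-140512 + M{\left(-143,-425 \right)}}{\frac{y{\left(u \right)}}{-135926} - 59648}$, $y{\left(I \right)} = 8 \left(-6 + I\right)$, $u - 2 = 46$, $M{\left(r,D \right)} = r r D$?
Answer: $- \frac{39230300964451}{579122456} \approx -67741.0$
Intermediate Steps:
$M{\left(r,D \right)} = D r^{2}$ ($M{\left(r,D \right)} = r^{2} D = D r^{2}$)
$u = 48$ ($u = 2 + 46 = 48$)
$y{\left(I \right)} = -48 + 8 I$
$n = \frac{85743450933}{579122456}$ ($n = \frac{-140512 - 425 \left(-143\right)^{2}}{\frac{-48 + 8 \cdot 48}{-135926} - 59648} = \frac{-140512 - 8690825}{\left(-48 + 384\right) \left(- \frac{1}{135926}\right) - 59648} = \frac{-140512 - 8690825}{336 \left(- \frac{1}{135926}\right) - 59648} = - \frac{8831337}{- \frac{24}{9709} - 59648} = - \frac{8831337}{- \frac{579122456}{9709}} = \left(-8831337\right) \left(- \frac{9709}{579122456}\right) = \frac{85743450933}{579122456} \approx 148.06$)
$-67889 + n = -67889 + \frac{85743450933}{579122456} = - \frac{39230300964451}{579122456}$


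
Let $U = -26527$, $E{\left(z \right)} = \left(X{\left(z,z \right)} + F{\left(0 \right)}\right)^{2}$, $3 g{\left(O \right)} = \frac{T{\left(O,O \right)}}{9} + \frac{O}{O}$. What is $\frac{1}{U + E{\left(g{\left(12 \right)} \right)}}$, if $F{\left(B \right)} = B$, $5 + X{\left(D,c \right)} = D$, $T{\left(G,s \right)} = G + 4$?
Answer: $- \frac{729}{19326083} \approx -3.7721 \cdot 10^{-5}$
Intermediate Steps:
$T{\left(G,s \right)} = 4 + G$
$X{\left(D,c \right)} = -5 + D$
$g{\left(O \right)} = \frac{13}{27} + \frac{O}{27}$ ($g{\left(O \right)} = \frac{\frac{4 + O}{9} + \frac{O}{O}}{3} = \frac{\left(4 + O\right) \frac{1}{9} + 1}{3} = \frac{\left(\frac{4}{9} + \frac{O}{9}\right) + 1}{3} = \frac{\frac{13}{9} + \frac{O}{9}}{3} = \frac{13}{27} + \frac{O}{27}$)
$E{\left(z \right)} = \left(-5 + z\right)^{2}$ ($E{\left(z \right)} = \left(\left(-5 + z\right) + 0\right)^{2} = \left(-5 + z\right)^{2}$)
$\frac{1}{U + E{\left(g{\left(12 \right)} \right)}} = \frac{1}{-26527 + \left(-5 + \left(\frac{13}{27} + \frac{1}{27} \cdot 12\right)\right)^{2}} = \frac{1}{-26527 + \left(-5 + \left(\frac{13}{27} + \frac{4}{9}\right)\right)^{2}} = \frac{1}{-26527 + \left(-5 + \frac{25}{27}\right)^{2}} = \frac{1}{-26527 + \left(- \frac{110}{27}\right)^{2}} = \frac{1}{-26527 + \frac{12100}{729}} = \frac{1}{- \frac{19326083}{729}} = - \frac{729}{19326083}$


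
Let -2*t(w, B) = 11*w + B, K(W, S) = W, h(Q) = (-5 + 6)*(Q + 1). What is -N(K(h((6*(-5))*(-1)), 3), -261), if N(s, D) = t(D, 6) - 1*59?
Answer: -2747/2 ≈ -1373.5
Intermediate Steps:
h(Q) = 1 + Q (h(Q) = 1*(1 + Q) = 1 + Q)
t(w, B) = -11*w/2 - B/2 (t(w, B) = -(11*w + B)/2 = -(B + 11*w)/2 = -11*w/2 - B/2)
N(s, D) = -62 - 11*D/2 (N(s, D) = (-11*D/2 - ½*6) - 1*59 = (-11*D/2 - 3) - 59 = (-3 - 11*D/2) - 59 = -62 - 11*D/2)
-N(K(h((6*(-5))*(-1)), 3), -261) = -(-62 - 11/2*(-261)) = -(-62 + 2871/2) = -1*2747/2 = -2747/2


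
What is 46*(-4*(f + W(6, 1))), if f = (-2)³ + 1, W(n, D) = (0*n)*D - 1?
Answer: 1472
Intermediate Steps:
W(n, D) = -1 (W(n, D) = 0*D - 1 = 0 - 1 = -1)
f = -7 (f = -8 + 1 = -7)
46*(-4*(f + W(6, 1))) = 46*(-4*(-7 - 1)) = 46*(-4*(-8)) = 46*32 = 1472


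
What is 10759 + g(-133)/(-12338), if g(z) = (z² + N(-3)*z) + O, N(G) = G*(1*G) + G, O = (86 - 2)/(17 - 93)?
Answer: 1260912695/117211 ≈ 10758.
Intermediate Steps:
O = -21/19 (O = 84/(-76) = 84*(-1/76) = -21/19 ≈ -1.1053)
N(G) = G + G² (N(G) = G*G + G = G² + G = G + G²)
g(z) = -21/19 + z² + 6*z (g(z) = (z² + (-3*(1 - 3))*z) - 21/19 = (z² + (-3*(-2))*z) - 21/19 = (z² + 6*z) - 21/19 = -21/19 + z² + 6*z)
10759 + g(-133)/(-12338) = 10759 + (-21/19 + (-133)² + 6*(-133))/(-12338) = 10759 + (-21/19 + 17689 - 798)*(-1/12338) = 10759 + (320908/19)*(-1/12338) = 10759 - 160454/117211 = 1260912695/117211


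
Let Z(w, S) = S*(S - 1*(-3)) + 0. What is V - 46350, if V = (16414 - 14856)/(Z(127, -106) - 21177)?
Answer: -475506208/10259 ≈ -46350.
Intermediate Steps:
Z(w, S) = S*(3 + S) (Z(w, S) = S*(S + 3) + 0 = S*(3 + S) + 0 = S*(3 + S))
V = -1558/10259 (V = (16414 - 14856)/(-106*(3 - 106) - 21177) = 1558/(-106*(-103) - 21177) = 1558/(10918 - 21177) = 1558/(-10259) = 1558*(-1/10259) = -1558/10259 ≈ -0.15187)
V - 46350 = -1558/10259 - 46350 = -475506208/10259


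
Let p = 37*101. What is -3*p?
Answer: -11211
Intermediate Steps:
p = 3737
-3*p = -3*3737 = -11211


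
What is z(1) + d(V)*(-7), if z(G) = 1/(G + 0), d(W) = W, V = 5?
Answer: -34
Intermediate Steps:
z(G) = 1/G
z(1) + d(V)*(-7) = 1/1 + 5*(-7) = 1 - 35 = -34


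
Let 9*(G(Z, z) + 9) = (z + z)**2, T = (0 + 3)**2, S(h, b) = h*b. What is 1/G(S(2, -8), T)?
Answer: 1/27 ≈ 0.037037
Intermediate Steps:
S(h, b) = b*h
T = 9 (T = 3**2 = 9)
G(Z, z) = -9 + 4*z**2/9 (G(Z, z) = -9 + (z + z)**2/9 = -9 + (2*z)**2/9 = -9 + (4*z**2)/9 = -9 + 4*z**2/9)
1/G(S(2, -8), T) = 1/(-9 + (4/9)*9**2) = 1/(-9 + (4/9)*81) = 1/(-9 + 36) = 1/27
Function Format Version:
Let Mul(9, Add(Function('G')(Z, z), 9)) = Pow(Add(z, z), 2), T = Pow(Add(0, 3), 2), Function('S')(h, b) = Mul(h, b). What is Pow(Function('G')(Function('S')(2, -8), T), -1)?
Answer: Rational(1, 27) ≈ 0.037037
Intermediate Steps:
Function('S')(h, b) = Mul(b, h)
T = 9 (T = Pow(3, 2) = 9)
Function('G')(Z, z) = Add(-9, Mul(Rational(4, 9), Pow(z, 2))) (Function('G')(Z, z) = Add(-9, Mul(Rational(1, 9), Pow(Add(z, z), 2))) = Add(-9, Mul(Rational(1, 9), Pow(Mul(2, z), 2))) = Add(-9, Mul(Rational(1, 9), Mul(4, Pow(z, 2)))) = Add(-9, Mul(Rational(4, 9), Pow(z, 2))))
Pow(Function('G')(Function('S')(2, -8), T), -1) = Pow(Add(-9, Mul(Rational(4, 9), Pow(9, 2))), -1) = Pow(Add(-9, Mul(Rational(4, 9), 81)), -1) = Pow(Add(-9, 36), -1) = Pow(27, -1) = Rational(1, 27)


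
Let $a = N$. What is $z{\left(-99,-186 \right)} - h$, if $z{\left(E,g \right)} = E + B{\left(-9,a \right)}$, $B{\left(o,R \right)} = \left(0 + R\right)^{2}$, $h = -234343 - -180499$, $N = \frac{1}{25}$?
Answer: $\frac{33590626}{625} \approx 53745.0$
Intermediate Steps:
$N = \frac{1}{25} \approx 0.04$
$h = -53844$ ($h = -234343 + 180499 = -53844$)
$a = \frac{1}{25} \approx 0.04$
$B{\left(o,R \right)} = R^{2}$
$z{\left(E,g \right)} = \frac{1}{625} + E$ ($z{\left(E,g \right)} = E + \left(\frac{1}{25}\right)^{2} = E + \frac{1}{625} = \frac{1}{625} + E$)
$z{\left(-99,-186 \right)} - h = \left(\frac{1}{625} - 99\right) - -53844 = - \frac{61874}{625} + 53844 = \frac{33590626}{625}$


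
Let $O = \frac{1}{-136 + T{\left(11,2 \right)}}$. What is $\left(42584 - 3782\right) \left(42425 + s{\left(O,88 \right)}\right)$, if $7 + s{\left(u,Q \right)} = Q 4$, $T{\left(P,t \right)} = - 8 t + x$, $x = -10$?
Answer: $1659561540$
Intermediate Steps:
$T{\left(P,t \right)} = -10 - 8 t$ ($T{\left(P,t \right)} = - 8 t - 10 = -10 - 8 t$)
$O = - \frac{1}{162}$ ($O = \frac{1}{-136 - 26} = \frac{1}{-162} = - \frac{1}{162} \approx -0.0061728$)
$s{\left(u,Q \right)} = -7 + 4 Q$ ($s{\left(u,Q \right)} = -7 + Q 4 = -7 + 4 Q$)
$\left(42584 - 3782\right) \left(42425 + s{\left(O,88 \right)}\right) = \left(42584 - 3782\right) \left(42425 + \left(-7 + 4 \cdot 88\right)\right) = 38802 \left(42425 + \left(-7 + 352\right)\right) = 38802 \left(42425 + 345\right) = 38802 \cdot 42770 = 1659561540$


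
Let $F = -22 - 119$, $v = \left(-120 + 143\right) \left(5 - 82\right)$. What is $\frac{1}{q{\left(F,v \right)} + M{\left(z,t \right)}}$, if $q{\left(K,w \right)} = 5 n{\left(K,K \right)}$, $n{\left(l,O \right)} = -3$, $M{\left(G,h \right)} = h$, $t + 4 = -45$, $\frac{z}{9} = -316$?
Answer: $- \frac{1}{64} \approx -0.015625$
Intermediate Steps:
$z = -2844$ ($z = 9 \left(-316\right) = -2844$)
$t = -49$ ($t = -4 - 45 = -49$)
$v = -1771$ ($v = 23 \left(-77\right) = -1771$)
$F = -141$
$q{\left(K,w \right)} = -15$ ($q{\left(K,w \right)} = 5 \left(-3\right) = -15$)
$\frac{1}{q{\left(F,v \right)} + M{\left(z,t \right)}} = \frac{1}{-15 - 49} = \frac{1}{-64} = - \frac{1}{64}$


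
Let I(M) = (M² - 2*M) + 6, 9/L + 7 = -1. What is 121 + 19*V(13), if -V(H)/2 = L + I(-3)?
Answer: -2537/4 ≈ -634.25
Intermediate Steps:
L = -9/8 (L = 9/(-7 - 1) = 9/(-8) = 9*(-⅛) = -9/8 ≈ -1.1250)
I(M) = 6 + M² - 2*M
V(H) = -159/4 (V(H) = -2*(-9/8 + (6 + (-3)² - 2*(-3))) = -2*(-9/8 + (6 + 9 + 6)) = -2*(-9/8 + 21) = -2*159/8 = -159/4)
121 + 19*V(13) = 121 + 19*(-159/4) = 121 - 3021/4 = -2537/4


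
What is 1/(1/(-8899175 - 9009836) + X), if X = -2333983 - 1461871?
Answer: -17909011/67979991040395 ≈ -2.6345e-7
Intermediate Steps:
X = -3795854
1/(1/(-8899175 - 9009836) + X) = 1/(1/(-8899175 - 9009836) - 3795854) = 1/(1/(-17909011) - 3795854) = 1/(-1/17909011 - 3795854) = 1/(-67979991040395/17909011) = -17909011/67979991040395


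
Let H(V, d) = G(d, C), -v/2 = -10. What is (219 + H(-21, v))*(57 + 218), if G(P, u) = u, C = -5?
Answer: 58850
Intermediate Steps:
v = 20 (v = -2*(-10) = 20)
H(V, d) = -5
(219 + H(-21, v))*(57 + 218) = (219 - 5)*(57 + 218) = 214*275 = 58850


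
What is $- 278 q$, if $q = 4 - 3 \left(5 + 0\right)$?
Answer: $3058$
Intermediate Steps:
$q = -11$ ($q = 4 - 15 = -11$)
$- 278 q = \left(-278\right) \left(-11\right) = 3058$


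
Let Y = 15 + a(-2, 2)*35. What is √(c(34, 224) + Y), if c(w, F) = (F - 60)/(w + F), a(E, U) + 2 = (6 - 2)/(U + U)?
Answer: I*√322242/129 ≈ 4.4005*I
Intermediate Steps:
a(E, U) = -2 + 2/U (a(E, U) = -2 + (6 - 2)/(U + U) = -2 + 4/((2*U)) = -2 + 4*(1/(2*U)) = -2 + 2/U)
c(w, F) = (-60 + F)/(F + w)
Y = -20 (Y = 15 + (-2 + 2/2)*35 = 15 + (-2 + 2*(½))*35 = 15 + (-2 + 1)*35 = 15 - 1*35 = 15 - 35 = -20)
√(c(34, 224) + Y) = √((-60 + 224)/(224 + 34) - 20) = √(164/258 - 20) = √((1/258)*164 - 20) = √(82/129 - 20) = √(-2498/129) = I*√322242/129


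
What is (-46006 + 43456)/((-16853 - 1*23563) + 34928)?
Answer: 1275/2744 ≈ 0.46465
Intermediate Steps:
(-46006 + 43456)/((-16853 - 1*23563) + 34928) = -2550/((-16853 - 23563) + 34928) = -2550/(-40416 + 34928) = -2550/(-5488) = -2550*(-1/5488) = 1275/2744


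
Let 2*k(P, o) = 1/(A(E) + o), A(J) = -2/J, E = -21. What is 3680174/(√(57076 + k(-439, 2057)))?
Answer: 3680174*√426050333537062/4931252269 ≈ 15404.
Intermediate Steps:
k(P, o) = 1/(2*(2/21 + o)) (k(P, o) = 1/(2*(-2/(-21) + o)) = 1/(2*(-2*(-1/21) + o)) = 1/(2*(2/21 + o)))
3680174/(√(57076 + k(-439, 2057))) = 3680174/(√(57076 + 21/(2*(2 + 21*2057)))) = 3680174/(√(57076 + 21/(2*(2 + 43197)))) = 3680174/(√(57076 + (21/2)/43199)) = 3680174/(√(57076 + (21/2)*(1/43199))) = 3680174/(√(57076 + 21/86398)) = 3680174/(√(4931252269/86398)) = 3680174/((√426050333537062/86398)) = 3680174*(√426050333537062/4931252269) = 3680174*√426050333537062/4931252269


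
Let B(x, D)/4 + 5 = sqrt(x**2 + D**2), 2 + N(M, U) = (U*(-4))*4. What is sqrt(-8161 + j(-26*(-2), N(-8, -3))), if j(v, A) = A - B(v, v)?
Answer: sqrt(-8095 - 208*sqrt(2)) ≈ 91.592*I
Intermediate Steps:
N(M, U) = -2 - 16*U (N(M, U) = -2 + (U*(-4))*4 = -2 - 4*U*4 = -2 - 16*U)
B(x, D) = -20 + 4*sqrt(D**2 + x**2) (B(x, D) = -20 + 4*sqrt(x**2 + D**2) = -20 + 4*sqrt(D**2 + x**2))
j(v, A) = 20 + A - 4*sqrt(2)*sqrt(v**2) (j(v, A) = A - (-20 + 4*sqrt(v**2 + v**2)) = A - (-20 + 4*sqrt(2*v**2)) = A - (-20 + 4*(sqrt(2)*sqrt(v**2))) = A - (-20 + 4*sqrt(2)*sqrt(v**2)) = A + (20 - 4*sqrt(2)*sqrt(v**2)) = 20 + A - 4*sqrt(2)*sqrt(v**2))
sqrt(-8161 + j(-26*(-2), N(-8, -3))) = sqrt(-8161 + (20 + (-2 - 16*(-3)) - 4*sqrt(2)*sqrt((-26*(-2))**2))) = sqrt(-8161 + (20 + (-2 + 48) - 4*sqrt(2)*sqrt(52**2))) = sqrt(-8161 + (20 + 46 - 4*sqrt(2)*sqrt(2704))) = sqrt(-8161 + (20 + 46 - 4*sqrt(2)*52)) = sqrt(-8161 + (20 + 46 - 208*sqrt(2))) = sqrt(-8161 + (66 - 208*sqrt(2))) = sqrt(-8095 - 208*sqrt(2))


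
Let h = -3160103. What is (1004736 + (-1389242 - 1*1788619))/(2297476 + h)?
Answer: 2173125/862627 ≈ 2.5192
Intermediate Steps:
(1004736 + (-1389242 - 1*1788619))/(2297476 + h) = (1004736 + (-1389242 - 1*1788619))/(2297476 - 3160103) = (1004736 + (-1389242 - 1788619))/(-862627) = (1004736 - 3177861)*(-1/862627) = -2173125*(-1/862627) = 2173125/862627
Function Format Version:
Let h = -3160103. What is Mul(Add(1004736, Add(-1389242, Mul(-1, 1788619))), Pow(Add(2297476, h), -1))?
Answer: Rational(2173125, 862627) ≈ 2.5192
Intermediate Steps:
Mul(Add(1004736, Add(-1389242, Mul(-1, 1788619))), Pow(Add(2297476, h), -1)) = Mul(Add(1004736, Add(-1389242, Mul(-1, 1788619))), Pow(Add(2297476, -3160103), -1)) = Mul(Add(1004736, Add(-1389242, -1788619)), Pow(-862627, -1)) = Mul(Add(1004736, -3177861), Rational(-1, 862627)) = Mul(-2173125, Rational(-1, 862627)) = Rational(2173125, 862627)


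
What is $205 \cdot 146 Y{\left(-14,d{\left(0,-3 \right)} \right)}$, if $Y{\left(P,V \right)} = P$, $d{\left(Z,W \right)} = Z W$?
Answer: $-419020$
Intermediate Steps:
$d{\left(Z,W \right)} = W Z$
$205 \cdot 146 Y{\left(-14,d{\left(0,-3 \right)} \right)} = 205 \cdot 146 \left(-14\right) = 29930 \left(-14\right) = -419020$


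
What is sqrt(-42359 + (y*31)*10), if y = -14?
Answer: I*sqrt(46699) ≈ 216.1*I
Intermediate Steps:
sqrt(-42359 + (y*31)*10) = sqrt(-42359 - 14*31*10) = sqrt(-42359 - 434*10) = sqrt(-42359 - 4340) = sqrt(-46699) = I*sqrt(46699)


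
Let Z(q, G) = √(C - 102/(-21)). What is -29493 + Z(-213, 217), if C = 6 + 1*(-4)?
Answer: -29493 + 4*√21/7 ≈ -29490.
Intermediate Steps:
C = 2 (C = 6 - 4 = 2)
Z(q, G) = 4*√21/7 (Z(q, G) = √(2 - 102/(-21)) = √(2 - 102*(-1/21)) = √(2 + 34/7) = √(48/7) = 4*√21/7)
-29493 + Z(-213, 217) = -29493 + 4*√21/7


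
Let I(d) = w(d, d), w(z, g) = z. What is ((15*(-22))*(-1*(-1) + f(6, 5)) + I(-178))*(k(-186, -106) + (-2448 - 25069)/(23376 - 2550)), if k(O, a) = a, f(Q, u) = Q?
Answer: 2780430812/10413 ≈ 2.6702e+5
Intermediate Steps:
I(d) = d
((15*(-22))*(-1*(-1) + f(6, 5)) + I(-178))*(k(-186, -106) + (-2448 - 25069)/(23376 - 2550)) = ((15*(-22))*(-1*(-1) + 6) - 178)*(-106 + (-2448 - 25069)/(23376 - 2550)) = (-330*(1 + 6) - 178)*(-106 - 27517/20826) = (-330*7 - 178)*(-106 - 27517*1/20826) = (-2310 - 178)*(-106 - 27517/20826) = -2488*(-2235073/20826) = 2780430812/10413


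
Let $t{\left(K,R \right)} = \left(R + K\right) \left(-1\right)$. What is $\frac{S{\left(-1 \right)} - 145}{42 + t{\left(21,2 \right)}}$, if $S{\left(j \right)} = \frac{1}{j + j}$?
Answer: $- \frac{291}{38} \approx -7.6579$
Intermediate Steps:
$t{\left(K,R \right)} = - K - R$ ($t{\left(K,R \right)} = \left(K + R\right) \left(-1\right) = - K - R$)
$S{\left(j \right)} = \frac{1}{2 j}$
$\frac{S{\left(-1 \right)} - 145}{42 + t{\left(21,2 \right)}} = \frac{\frac{1}{2 \left(-1\right)} - 145}{42 - 23} = \frac{\frac{1}{2} \left(-1\right) - 145}{42 - 23} = \frac{- \frac{1}{2} - 145}{42 - 23} = - \frac{291}{2 \cdot 19} = \left(- \frac{291}{2}\right) \frac{1}{19} = - \frac{291}{38}$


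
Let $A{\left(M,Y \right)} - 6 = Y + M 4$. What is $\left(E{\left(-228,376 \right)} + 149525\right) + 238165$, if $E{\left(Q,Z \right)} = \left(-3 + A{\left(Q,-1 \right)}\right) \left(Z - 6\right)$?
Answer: $50990$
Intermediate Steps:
$A{\left(M,Y \right)} = 6 + Y + 4 M$ ($A{\left(M,Y \right)} = 6 + \left(Y + M 4\right) = 6 + \left(Y + 4 M\right) = 6 + Y + 4 M$)
$E{\left(Q,Z \right)} = \left(-6 + Z\right) \left(2 + 4 Q\right)$ ($E{\left(Q,Z \right)} = \left(-3 + \left(6 - 1 + 4 Q\right)\right) \left(Z - 6\right) = \left(-3 + \left(5 + 4 Q\right)\right) \left(-6 + Z\right) = \left(2 + 4 Q\right) \left(-6 + Z\right) = \left(-6 + Z\right) \left(2 + 4 Q\right)$)
$\left(E{\left(-228,376 \right)} + 149525\right) + 238165 = \left(\left(-12 - -5472 + 2 \cdot 376 + 4 \left(-228\right) 376\right) + 149525\right) + 238165 = \left(\left(-12 + 5472 + 752 - 342912\right) + 149525\right) + 238165 = \left(-336700 + 149525\right) + 238165 = -187175 + 238165 = 50990$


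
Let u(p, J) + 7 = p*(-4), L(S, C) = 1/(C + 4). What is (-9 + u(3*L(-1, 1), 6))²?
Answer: 8464/25 ≈ 338.56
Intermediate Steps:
L(S, C) = 1/(4 + C)
u(p, J) = -7 - 4*p (u(p, J) = -7 + p*(-4) = -7 - 4*p)
(-9 + u(3*L(-1, 1), 6))² = (-9 + (-7 - 12/(4 + 1)))² = (-9 + (-7 - 12/5))² = (-9 - 47/5)² = (-92/5)² = 8464/25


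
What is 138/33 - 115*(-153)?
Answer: 193591/11 ≈ 17599.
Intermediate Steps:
138/33 - 115*(-153) = 138*(1/33) + 17595 = 46/11 + 17595 = 193591/11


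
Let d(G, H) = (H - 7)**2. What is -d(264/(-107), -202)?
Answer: -43681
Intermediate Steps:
d(G, H) = (-7 + H)**2
-d(264/(-107), -202) = -(-7 - 202)**2 = -1*(-209)**2 = -1*43681 = -43681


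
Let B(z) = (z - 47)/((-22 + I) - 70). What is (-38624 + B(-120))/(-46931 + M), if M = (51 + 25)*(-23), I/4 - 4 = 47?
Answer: 4326055/5452048 ≈ 0.79347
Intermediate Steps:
I = 204 (I = 16 + 4*47 = 16 + 188 = 204)
M = -1748 (M = 76*(-23) = -1748)
B(z) = -47/112 + z/112 (B(z) = (z - 47)/((-22 + 204) - 70) = (-47 + z)/(182 - 70) = (-47 + z)/112 = (-47 + z)*(1/112) = -47/112 + z/112)
(-38624 + B(-120))/(-46931 + M) = (-38624 + (-47/112 + (1/112)*(-120)))/(-46931 - 1748) = (-38624 + (-47/112 - 15/14))/(-48679) = (-38624 - 167/112)*(-1/48679) = -4326055/112*(-1/48679) = 4326055/5452048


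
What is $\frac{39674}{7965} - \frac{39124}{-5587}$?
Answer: $\frac{533281298}{44500455} \approx 11.984$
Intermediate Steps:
$\frac{39674}{7965} - \frac{39124}{-5587} = 39674 \cdot \frac{1}{7965} - - \frac{39124}{5587} = \frac{39674}{7965} + \frac{39124}{5587} = \frac{533281298}{44500455}$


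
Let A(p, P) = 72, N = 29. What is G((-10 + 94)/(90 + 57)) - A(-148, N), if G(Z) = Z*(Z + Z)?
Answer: -3496/49 ≈ -71.347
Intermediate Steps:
G(Z) = 2*Z**2 (G(Z) = Z*(2*Z) = 2*Z**2)
G((-10 + 94)/(90 + 57)) - A(-148, N) = 2*((-10 + 94)/(90 + 57))**2 - 1*72 = 2*(84/147)**2 - 72 = 2*(84*(1/147))**2 - 72 = 2*(4/7)**2 - 72 = 2*(16/49) - 72 = 32/49 - 72 = -3496/49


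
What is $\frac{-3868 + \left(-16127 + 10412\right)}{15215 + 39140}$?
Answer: $- \frac{1369}{7765} \approx -0.1763$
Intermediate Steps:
$\frac{-3868 + \left(-16127 + 10412\right)}{15215 + 39140} = \frac{-3868 - 5715}{54355} = \left(-9583\right) \frac{1}{54355} = - \frac{1369}{7765}$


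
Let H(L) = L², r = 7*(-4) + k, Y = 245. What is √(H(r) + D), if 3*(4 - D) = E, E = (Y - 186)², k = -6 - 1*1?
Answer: √618/3 ≈ 8.2865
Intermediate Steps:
k = -7 (k = -6 - 1 = -7)
r = -35 (r = 7*(-4) - 7 = -28 - 7 = -35)
E = 3481 (E = (245 - 186)² = 59² = 3481)
D = -3469/3 (D = 4 - ⅓*3481 = 4 - 3481/3 = -3469/3 ≈ -1156.3)
√(H(r) + D) = √((-35)² - 3469/3) = √(1225 - 3469/3) = √(206/3) = √618/3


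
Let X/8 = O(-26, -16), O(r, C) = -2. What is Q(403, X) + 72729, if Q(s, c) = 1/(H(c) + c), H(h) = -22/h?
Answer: 8509285/117 ≈ 72729.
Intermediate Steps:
X = -16 (X = 8*(-2) = -16)
Q(s, c) = 1/(c - 22/c) (Q(s, c) = 1/(-22/c + c) = 1/(c - 22/c))
Q(403, X) + 72729 = -16/(-22 + (-16)²) + 72729 = -16/(-22 + 256) + 72729 = -16/234 + 72729 = -16*1/234 + 72729 = -8/117 + 72729 = 8509285/117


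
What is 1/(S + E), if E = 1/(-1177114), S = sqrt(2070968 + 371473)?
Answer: 1177114/3384239823527959235 + 1385597368996*sqrt(2442441)/3384239823527959235 ≈ 0.00063986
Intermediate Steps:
S = sqrt(2442441) ≈ 1562.8
E = -1/1177114 ≈ -8.4954e-7
1/(S + E) = 1/(sqrt(2442441) - 1/1177114) = 1/(-1/1177114 + sqrt(2442441))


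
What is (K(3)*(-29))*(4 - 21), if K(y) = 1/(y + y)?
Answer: 493/6 ≈ 82.167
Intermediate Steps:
K(y) = 1/(2*y)
(K(3)*(-29))*(4 - 21) = (((½)/3)*(-29))*(4 - 21) = (((½)*(⅓))*(-29))*(-17) = ((⅙)*(-29))*(-17) = -29/6*(-17) = 493/6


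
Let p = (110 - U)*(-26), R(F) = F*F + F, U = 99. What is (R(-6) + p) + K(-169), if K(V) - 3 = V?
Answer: -422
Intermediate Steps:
K(V) = 3 + V
R(F) = F + F² (R(F) = F² + F = F + F²)
p = -286 (p = (110 - 1*99)*(-26) = (110 - 99)*(-26) = 11*(-26) = -286)
(R(-6) + p) + K(-169) = (-6*(1 - 6) - 286) + (3 - 169) = (-6*(-5) - 286) - 166 = (30 - 286) - 166 = -256 - 166 = -422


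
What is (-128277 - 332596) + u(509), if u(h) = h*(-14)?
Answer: -467999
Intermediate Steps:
u(h) = -14*h
(-128277 - 332596) + u(509) = (-128277 - 332596) - 14*509 = -460873 - 7126 = -467999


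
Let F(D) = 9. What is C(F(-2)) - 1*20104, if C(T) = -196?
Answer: -20300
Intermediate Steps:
C(F(-2)) - 1*20104 = -196 - 1*20104 = -196 - 20104 = -20300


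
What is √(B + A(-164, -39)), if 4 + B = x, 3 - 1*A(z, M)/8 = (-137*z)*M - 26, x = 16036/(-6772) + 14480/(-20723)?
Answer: √8628834008107399788391/35084039 ≈ 2647.7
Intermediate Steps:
x = -107593147/35084039 (x = 16036*(-1/6772) + 14480*(-1/20723) = -4009/1693 - 14480/20723 = -107593147/35084039 ≈ -3.0667)
A(z, M) = 232 + 1096*M*z (A(z, M) = 24 - 8*((-137*z)*M - 26) = 24 - 8*(-137*M*z - 26) = 24 - 8*(-26 - 137*M*z) = 24 + (208 + 1096*M*z) = 232 + 1096*M*z)
B = -247929303/35084039 (B = -4 - 107593147/35084039 = -247929303/35084039 ≈ -7.0667)
√(B + A(-164, -39)) = √(-247929303/35084039 + (232 + 1096*(-39)*(-164))) = √(-247929303/35084039 + (232 + 7010016)) = √(-247929303/35084039 + 7010248) = √(245947566302369/35084039) = √8628834008107399788391/35084039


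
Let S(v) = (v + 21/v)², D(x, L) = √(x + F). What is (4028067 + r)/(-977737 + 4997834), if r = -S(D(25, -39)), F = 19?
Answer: 177230723/176884268 ≈ 1.0020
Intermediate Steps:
D(x, L) = √(19 + x) (D(x, L) = √(x + 19) = √(19 + x))
r = -4225/44 (r = -(21 + (√(19 + 25))²)²/(√(19 + 25))² = -(21 + (√44)²)²/(√44)² = -(21 + (2*√11)²)²/(2*√11)² = -(21 + 44)²/44 = -65²/44 = -4225/44 ≈ -96.023)
(4028067 + r)/(-977737 + 4997834) = (4028067 - 4225/44)/(-977737 + 4997834) = (177230723/44)/4020097 = (177230723/44)*(1/4020097) = 177230723/176884268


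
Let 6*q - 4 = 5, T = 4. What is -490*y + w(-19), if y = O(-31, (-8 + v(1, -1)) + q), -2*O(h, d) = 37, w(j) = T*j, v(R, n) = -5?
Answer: 8989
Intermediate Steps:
w(j) = 4*j
q = 3/2 (q = ⅔ + (⅙)*5 = ⅔ + ⅚ = 3/2 ≈ 1.5000)
O(h, d) = -37/2 (O(h, d) = -½*37 = -37/2)
y = -37/2 ≈ -18.500
-490*y + w(-19) = -490*(-37/2) + 4*(-19) = 9065 - 76 = 8989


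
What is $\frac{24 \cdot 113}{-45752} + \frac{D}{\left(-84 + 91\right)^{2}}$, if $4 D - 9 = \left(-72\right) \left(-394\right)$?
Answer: $\frac{23174517}{160132} \approx 144.72$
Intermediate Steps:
$D = \frac{28377}{4}$ ($D = \frac{9}{4} + \frac{\left(-72\right) \left(-394\right)}{4} = \frac{9}{4} + \frac{1}{4} \cdot 28368 = \frac{9}{4} + 7092 = \frac{28377}{4} \approx 7094.3$)
$\frac{24 \cdot 113}{-45752} + \frac{D}{\left(-84 + 91\right)^{2}} = \frac{24 \cdot 113}{-45752} + \frac{28377}{4 \left(-84 + 91\right)^{2}} = 2712 \left(- \frac{1}{45752}\right) + \frac{28377}{4 \cdot 7^{2}} = - \frac{339}{5719} + \frac{28377}{4 \cdot 49} = - \frac{339}{5719} + \frac{28377}{4} \cdot \frac{1}{49} = - \frac{339}{5719} + \frac{28377}{196} = \frac{23174517}{160132}$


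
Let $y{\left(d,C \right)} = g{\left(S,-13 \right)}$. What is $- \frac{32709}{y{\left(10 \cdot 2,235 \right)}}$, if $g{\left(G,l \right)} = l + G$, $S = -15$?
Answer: $\frac{32709}{28} \approx 1168.2$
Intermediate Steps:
$g{\left(G,l \right)} = G + l$
$y{\left(d,C \right)} = -28$ ($y{\left(d,C \right)} = -15 - 13 = -28$)
$- \frac{32709}{y{\left(10 \cdot 2,235 \right)}} = - \frac{32709}{-28} = \left(-32709\right) \left(- \frac{1}{28}\right) = \frac{32709}{28}$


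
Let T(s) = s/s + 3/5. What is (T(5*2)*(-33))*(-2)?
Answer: 528/5 ≈ 105.60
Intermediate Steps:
T(s) = 8/5 (T(s) = 1 + 3*(⅕) = 1 + ⅗ = 8/5)
(T(5*2)*(-33))*(-2) = ((8/5)*(-33))*(-2) = -264/5*(-2) = 528/5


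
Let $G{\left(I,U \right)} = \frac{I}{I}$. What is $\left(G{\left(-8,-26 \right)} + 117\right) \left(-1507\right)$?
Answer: $-177826$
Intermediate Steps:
$G{\left(I,U \right)} = 1$
$\left(G{\left(-8,-26 \right)} + 117\right) \left(-1507\right) = \left(1 + 117\right) \left(-1507\right) = 118 \left(-1507\right) = -177826$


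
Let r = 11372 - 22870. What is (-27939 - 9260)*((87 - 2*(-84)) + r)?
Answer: 418228357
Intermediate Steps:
r = -11498
(-27939 - 9260)*((87 - 2*(-84)) + r) = (-27939 - 9260)*((87 - 2*(-84)) - 11498) = -37199*((87 + 168) - 11498) = -37199*(255 - 11498) = -37199*(-11243) = 418228357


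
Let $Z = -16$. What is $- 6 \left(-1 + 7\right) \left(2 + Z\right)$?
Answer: $504$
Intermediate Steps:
$- 6 \left(-1 + 7\right) \left(2 + Z\right) = - 6 \left(-1 + 7\right) \left(2 - 16\right) = \left(-6\right) 6 \left(-14\right) = \left(-36\right) \left(-14\right) = 504$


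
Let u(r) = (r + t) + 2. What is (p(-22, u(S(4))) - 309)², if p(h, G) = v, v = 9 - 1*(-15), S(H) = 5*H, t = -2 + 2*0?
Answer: 81225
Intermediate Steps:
t = -2 (t = -2 + 0 = -2)
u(r) = r (u(r) = (r - 2) + 2 = (-2 + r) + 2 = r)
v = 24 (v = 9 + 15 = 24)
p(h, G) = 24
(p(-22, u(S(4))) - 309)² = (24 - 309)² = (-285)² = 81225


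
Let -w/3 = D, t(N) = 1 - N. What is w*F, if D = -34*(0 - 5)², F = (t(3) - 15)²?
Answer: 736950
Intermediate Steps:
F = 289 (F = ((1 - 1*3) - 15)² = ((1 - 3) - 15)² = (-2 - 15)² = (-17)² = 289)
D = -850 (D = -34*(-5)² = -34*25 = -850)
w = 2550 (w = -3*(-850) = 2550)
w*F = 2550*289 = 736950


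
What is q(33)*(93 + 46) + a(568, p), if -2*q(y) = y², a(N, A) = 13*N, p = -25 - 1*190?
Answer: -136603/2 ≈ -68302.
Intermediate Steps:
p = -215 (p = -25 - 190 = -215)
q(y) = -y²/2
q(33)*(93 + 46) + a(568, p) = (-½*33²)*(93 + 46) + 13*568 = -½*1089*139 + 7384 = -1089/2*139 + 7384 = -151371/2 + 7384 = -136603/2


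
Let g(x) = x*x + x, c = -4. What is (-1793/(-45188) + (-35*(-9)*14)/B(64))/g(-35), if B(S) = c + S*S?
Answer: 1565273/1666985320 ≈ 0.00093898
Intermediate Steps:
g(x) = x + x² (g(x) = x² + x = x + x²)
B(S) = -4 + S² (B(S) = -4 + S*S = -4 + S²)
(-1793/(-45188) + (-35*(-9)*14)/B(64))/g(-35) = (-1793/(-45188) + (-35*(-9)*14)/(-4 + 64²))/((-35*(1 - 35))) = (-1793*(-1/45188) + (315*14)/(-4 + 4096))/((-35*(-34))) = (163/4108 + 4410/4092)/1190 = (163/4108 + 4410*(1/4092))*(1/1190) = (163/4108 + 735/682)*(1/1190) = (1565273/1400828)*(1/1190) = 1565273/1666985320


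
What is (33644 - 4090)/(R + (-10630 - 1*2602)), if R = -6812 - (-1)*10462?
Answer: -14777/4791 ≈ -3.0843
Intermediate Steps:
R = 3650 (R = -6812 - 1*(-10462) = -6812 + 10462 = 3650)
(33644 - 4090)/(R + (-10630 - 1*2602)) = (33644 - 4090)/(3650 + (-10630 - 1*2602)) = 29554/(3650 + (-10630 - 2602)) = 29554/(3650 - 13232) = 29554/(-9582) = 29554*(-1/9582) = -14777/4791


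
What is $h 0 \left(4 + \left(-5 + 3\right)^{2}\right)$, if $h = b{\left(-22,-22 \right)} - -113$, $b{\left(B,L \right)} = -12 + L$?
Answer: $0$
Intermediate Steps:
$h = 79$ ($h = \left(-12 - 22\right) - -113 = -34 + 113 = 79$)
$h 0 \left(4 + \left(-5 + 3\right)^{2}\right) = 79 \cdot 0 \left(4 + \left(-5 + 3\right)^{2}\right) = 79 \cdot 0 \left(4 + \left(-2\right)^{2}\right) = 79 \cdot 0 \left(4 + 4\right) = 79 \cdot 0 \cdot 8 = 79 \cdot 0 = 0$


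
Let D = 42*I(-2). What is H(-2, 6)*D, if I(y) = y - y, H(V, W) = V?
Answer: 0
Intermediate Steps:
I(y) = 0
D = 0 (D = 42*0 = 0)
H(-2, 6)*D = -2*0 = 0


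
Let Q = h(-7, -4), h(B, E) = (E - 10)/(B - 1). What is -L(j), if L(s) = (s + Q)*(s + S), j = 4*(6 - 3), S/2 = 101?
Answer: -5885/2 ≈ -2942.5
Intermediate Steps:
S = 202 (S = 2*101 = 202)
h(B, E) = (-10 + E)/(-1 + B)
j = 12 (j = 4*3 = 12)
Q = 7/4 (Q = (-10 - 4)/(-1 - 7) = -14/(-8) = -⅛*(-14) = 7/4 ≈ 1.7500)
L(s) = (202 + s)*(7/4 + s) (L(s) = (s + 7/4)*(s + 202) = (7/4 + s)*(202 + s) = (202 + s)*(7/4 + s))
-L(j) = -(707/2 + 12² + (815/4)*12) = -(707/2 + 144 + 2445) = -1*5885/2 = -5885/2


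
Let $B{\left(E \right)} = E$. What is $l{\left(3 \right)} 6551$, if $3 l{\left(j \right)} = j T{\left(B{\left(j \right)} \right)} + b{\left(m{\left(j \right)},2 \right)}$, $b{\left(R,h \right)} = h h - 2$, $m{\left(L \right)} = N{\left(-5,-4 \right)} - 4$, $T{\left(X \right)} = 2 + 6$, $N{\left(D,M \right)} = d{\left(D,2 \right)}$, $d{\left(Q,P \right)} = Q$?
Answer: $\frac{170326}{3} \approx 56775.0$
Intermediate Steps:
$N{\left(D,M \right)} = D$
$T{\left(X \right)} = 8$
$m{\left(L \right)} = -9$ ($m{\left(L \right)} = -5 - 4 = -9$)
$b{\left(R,h \right)} = -2 + h^{2}$ ($b{\left(R,h \right)} = h^{2} - 2 = -2 + h^{2}$)
$l{\left(j \right)} = \frac{2}{3} + \frac{8 j}{3}$ ($l{\left(j \right)} = \frac{j 8 - \left(2 - 2^{2}\right)}{3} = \frac{8 j + \left(-2 + 4\right)}{3} = \frac{8 j + 2}{3} = \frac{2 + 8 j}{3} = \frac{2}{3} + \frac{8 j}{3}$)
$l{\left(3 \right)} 6551 = \left(\frac{2}{3} + \frac{8}{3} \cdot 3\right) 6551 = \left(\frac{2}{3} + 8\right) 6551 = \frac{26}{3} \cdot 6551 = \frac{170326}{3}$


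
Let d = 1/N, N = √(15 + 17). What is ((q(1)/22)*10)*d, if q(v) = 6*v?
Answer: 15*√2/44 ≈ 0.48212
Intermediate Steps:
N = 4*√2 (N = √32 = 4*√2 ≈ 5.6569)
d = √2/8 (d = 1/(4*√2) = √2/8 ≈ 0.17678)
((q(1)/22)*10)*d = (((6*1)/22)*10)*(√2/8) = ((6*(1/22))*10)*(√2/8) = ((3/11)*10)*(√2/8) = 30*(√2/8)/11 = 15*√2/44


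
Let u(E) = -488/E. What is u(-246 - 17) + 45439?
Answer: 11950945/263 ≈ 45441.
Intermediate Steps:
u(-246 - 17) + 45439 = -488/(-246 - 17) + 45439 = -488/(-263) + 45439 = -488*(-1/263) + 45439 = 488/263 + 45439 = 11950945/263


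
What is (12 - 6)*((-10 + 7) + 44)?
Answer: 246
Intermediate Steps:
(12 - 6)*((-10 + 7) + 44) = 6*(-3 + 44) = 6*41 = 246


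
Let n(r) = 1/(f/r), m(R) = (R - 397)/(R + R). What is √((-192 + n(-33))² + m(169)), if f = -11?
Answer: √6036735/13 ≈ 189.00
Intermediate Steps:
m(R) = (-397 + R)/(2*R) (m(R) = (-397 + R)/((2*R)) = (-397 + R)*(1/(2*R)) = (-397 + R)/(2*R))
n(r) = -r/11 (n(r) = 1/(-11/r) = -r/11)
√((-192 + n(-33))² + m(169)) = √((-192 - 1/11*(-33))² + (½)*(-397 + 169)/169) = √((-192 + 3)² + (½)*(1/169)*(-228)) = √((-189)² - 114/169) = √(35721 - 114/169) = √(6036735/169) = √6036735/13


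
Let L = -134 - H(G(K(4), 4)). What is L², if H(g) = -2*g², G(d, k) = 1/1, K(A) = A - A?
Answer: 17424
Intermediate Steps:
K(A) = 0
G(d, k) = 1
L = -132 (L = -134 - (-2)*1² = -134 - (-2) = -134 - 1*(-2) = -134 + 2 = -132)
L² = (-132)² = 17424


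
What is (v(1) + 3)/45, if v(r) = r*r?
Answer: 4/45 ≈ 0.088889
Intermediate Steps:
v(r) = r**2
(v(1) + 3)/45 = (1**2 + 3)/45 = (1 + 3)/45 = (1/45)*4 = 4/45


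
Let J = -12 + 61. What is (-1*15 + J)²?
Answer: 1156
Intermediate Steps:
J = 49
(-1*15 + J)² = (-1*15 + 49)² = (-15 + 49)² = 34² = 1156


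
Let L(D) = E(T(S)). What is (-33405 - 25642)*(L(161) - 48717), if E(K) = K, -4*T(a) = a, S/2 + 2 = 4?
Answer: 2876651746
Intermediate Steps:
S = 4 (S = -4 + 2*4 = -4 + 8 = 4)
T(a) = -a/4
L(D) = -1 (L(D) = -¼*4 = -1)
(-33405 - 25642)*(L(161) - 48717) = (-33405 - 25642)*(-1 - 48717) = -59047*(-48718) = 2876651746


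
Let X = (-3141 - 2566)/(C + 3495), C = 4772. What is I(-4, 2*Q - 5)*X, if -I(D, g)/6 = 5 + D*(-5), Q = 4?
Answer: 856050/8267 ≈ 103.55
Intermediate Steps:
I(D, g) = -30 + 30*D (I(D, g) = -6*(5 + D*(-5)) = -6*(5 - 5*D) = -30 + 30*D)
X = -5707/8267 (X = (-3141 - 2566)/(4772 + 3495) = -5707/8267 ≈ -0.69034)
I(-4, 2*Q - 5)*X = (-30 + 30*(-4))*(-5707/8267) = (-30 - 120)*(-5707/8267) = -150*(-5707/8267) = 856050/8267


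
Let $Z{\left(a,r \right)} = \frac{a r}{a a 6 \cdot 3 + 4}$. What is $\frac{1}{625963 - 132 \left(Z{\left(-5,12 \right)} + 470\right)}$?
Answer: $\frac{227}{128014481} \approx 1.7732 \cdot 10^{-6}$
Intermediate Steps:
$Z{\left(a,r \right)} = \frac{a r}{4 + 18 a^{2}}$ ($Z{\left(a,r \right)} = \frac{a r}{a 6 a 3 + 4} = \frac{a r}{a 18 a + 4} = \frac{a r}{18 a^{2} + 4} = \frac{a r}{4 + 18 a^{2}}$)
$\frac{1}{625963 - 132 \left(Z{\left(-5,12 \right)} + 470\right)} = \frac{1}{625963 - 132 \left(\frac{1}{2} \left(-5\right) 12 \frac{1}{2 + 9 \left(-5\right)^{2}} + 470\right)} = \frac{1}{625963 - 132 \left(\frac{1}{2} \left(-5\right) 12 \frac{1}{2 + 9 \cdot 25} + 470\right)} = \frac{1}{625963 - 132 \left(\frac{1}{2} \left(-5\right) 12 \frac{1}{2 + 225} + 470\right)} = \frac{1}{625963 - 132 \left(\frac{1}{2} \left(-5\right) 12 \cdot \frac{1}{227} + 470\right)} = \frac{1}{625963 - 132 \left(- \frac{30}{227} + 470\right)} = \frac{1}{625963 - \frac{14079120}{227}} = \frac{1}{\frac{128014481}{227}} = \frac{227}{128014481}$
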